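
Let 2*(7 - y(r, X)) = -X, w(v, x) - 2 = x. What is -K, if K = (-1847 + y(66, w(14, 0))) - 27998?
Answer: 29837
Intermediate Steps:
w(v, x) = 2 + x
y(r, X) = 7 + X/2 (y(r, X) = 7 - (-1)*X/2 = 7 + X/2)
K = -29837 (K = (-1847 + (7 + (2 + 0)/2)) - 27998 = (-1847 + (7 + (½)*2)) - 27998 = (-1847 + (7 + 1)) - 27998 = (-1847 + 8) - 27998 = -1839 - 27998 = -29837)
-K = -1*(-29837) = 29837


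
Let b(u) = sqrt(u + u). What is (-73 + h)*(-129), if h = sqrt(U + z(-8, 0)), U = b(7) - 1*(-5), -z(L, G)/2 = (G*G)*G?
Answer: 9417 - 129*sqrt(5 + sqrt(14)) ≈ 9035.6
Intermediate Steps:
b(u) = sqrt(2)*sqrt(u) (b(u) = sqrt(2*u) = sqrt(2)*sqrt(u))
z(L, G) = -2*G**3 (z(L, G) = -2*G*G*G = -2*G**2*G = -2*G**3)
U = 5 + sqrt(14) (U = sqrt(2)*sqrt(7) - 1*(-5) = sqrt(14) + 5 = 5 + sqrt(14) ≈ 8.7417)
h = sqrt(5 + sqrt(14)) (h = sqrt((5 + sqrt(14)) - 2*0**3) = sqrt((5 + sqrt(14)) - 2*0) = sqrt((5 + sqrt(14)) + 0) = sqrt(5 + sqrt(14)) ≈ 2.9566)
(-73 + h)*(-129) = (-73 + sqrt(5 + sqrt(14)))*(-129) = 9417 - 129*sqrt(5 + sqrt(14))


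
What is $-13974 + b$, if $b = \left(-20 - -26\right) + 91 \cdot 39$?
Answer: $-10419$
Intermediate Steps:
$b = 3555$ ($b = \left(-20 + 26\right) + 3549 = 6 + 3549 = 3555$)
$-13974 + b = -13974 + 3555 = -10419$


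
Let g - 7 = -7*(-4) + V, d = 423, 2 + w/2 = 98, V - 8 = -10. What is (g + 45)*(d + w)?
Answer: 47970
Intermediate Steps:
V = -2 (V = 8 - 10 = -2)
w = 192 (w = -4 + 2*98 = -4 + 196 = 192)
g = 33 (g = 7 + (-7*(-4) - 2) = 7 + (28 - 2) = 7 + 26 = 33)
(g + 45)*(d + w) = (33 + 45)*(423 + 192) = 78*615 = 47970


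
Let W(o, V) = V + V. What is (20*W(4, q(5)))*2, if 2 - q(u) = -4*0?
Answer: 160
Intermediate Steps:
q(u) = 2 (q(u) = 2 - (-4)*0 = 2 - 1*0 = 2 + 0 = 2)
W(o, V) = 2*V
(20*W(4, q(5)))*2 = (20*(2*2))*2 = (20*4)*2 = 80*2 = 160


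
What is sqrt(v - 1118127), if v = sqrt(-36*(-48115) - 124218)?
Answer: sqrt(-1118127 + 3*sqrt(178658)) ≈ 1056.8*I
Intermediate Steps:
v = 3*sqrt(178658) (v = sqrt(1732140 - 124218) = sqrt(1607922) = 3*sqrt(178658) ≈ 1268.0)
sqrt(v - 1118127) = sqrt(3*sqrt(178658) - 1118127) = sqrt(-1118127 + 3*sqrt(178658))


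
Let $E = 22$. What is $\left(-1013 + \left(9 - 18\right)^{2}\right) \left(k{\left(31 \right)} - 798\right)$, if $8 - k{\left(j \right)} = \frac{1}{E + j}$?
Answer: $\frac{39023772}{53} \approx 7.363 \cdot 10^{5}$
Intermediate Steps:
$k{\left(j \right)} = 8 - \frac{1}{22 + j}$
$\left(-1013 + \left(9 - 18\right)^{2}\right) \left(k{\left(31 \right)} - 798\right) = \left(-1013 + \left(9 - 18\right)^{2}\right) \left(\frac{175 + 8 \cdot 31}{22 + 31} - 798\right) = \left(-1013 + \left(-9\right)^{2}\right) \left(\frac{175 + 248}{53} - 798\right) = \left(-1013 + 81\right) \left(\frac{1}{53} \cdot 423 - 798\right) = - 932 \left(\frac{423}{53} - 798\right) = \left(-932\right) \left(- \frac{41871}{53}\right) = \frac{39023772}{53}$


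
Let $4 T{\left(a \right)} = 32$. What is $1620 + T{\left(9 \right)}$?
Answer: $1628$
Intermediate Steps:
$T{\left(a \right)} = 8$ ($T{\left(a \right)} = \frac{1}{4} \cdot 32 = 8$)
$1620 + T{\left(9 \right)} = 1620 + 8 = 1628$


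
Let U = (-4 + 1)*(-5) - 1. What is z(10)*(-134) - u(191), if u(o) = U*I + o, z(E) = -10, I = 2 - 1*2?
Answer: 1149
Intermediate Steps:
I = 0 (I = 2 - 2 = 0)
U = 14 (U = -3*(-5) - 1 = 15 - 1 = 14)
u(o) = o (u(o) = 14*0 + o = 0 + o = o)
z(10)*(-134) - u(191) = -10*(-134) - 1*191 = 1340 - 191 = 1149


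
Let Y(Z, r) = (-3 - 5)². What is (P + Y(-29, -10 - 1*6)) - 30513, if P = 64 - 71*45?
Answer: -33580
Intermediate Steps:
Y(Z, r) = 64 (Y(Z, r) = (-8)² = 64)
P = -3131 (P = 64 - 3195 = -3131)
(P + Y(-29, -10 - 1*6)) - 30513 = (-3131 + 64) - 30513 = -3067 - 30513 = -33580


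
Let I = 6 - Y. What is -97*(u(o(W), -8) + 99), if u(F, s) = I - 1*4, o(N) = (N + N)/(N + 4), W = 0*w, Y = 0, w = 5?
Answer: -9797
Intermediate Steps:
W = 0 (W = 0*5 = 0)
o(N) = 2*N/(4 + N) (o(N) = (2*N)/(4 + N) = 2*N/(4 + N))
I = 6 (I = 6 - 1*0 = 6 + 0 = 6)
u(F, s) = 2 (u(F, s) = 6 - 1*4 = 6 - 4 = 2)
-97*(u(o(W), -8) + 99) = -97*(2 + 99) = -97*101 = -9797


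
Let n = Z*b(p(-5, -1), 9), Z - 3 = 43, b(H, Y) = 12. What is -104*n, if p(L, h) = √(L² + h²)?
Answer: -57408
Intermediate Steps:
Z = 46 (Z = 3 + 43 = 46)
n = 552 (n = 46*12 = 552)
-104*n = -104*552 = -57408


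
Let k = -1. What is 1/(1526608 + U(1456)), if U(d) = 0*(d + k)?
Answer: 1/1526608 ≈ 6.5505e-7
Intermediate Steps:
U(d) = 0 (U(d) = 0*(d - 1) = 0*(-1 + d) = 0)
1/(1526608 + U(1456)) = 1/(1526608 + 0) = 1/1526608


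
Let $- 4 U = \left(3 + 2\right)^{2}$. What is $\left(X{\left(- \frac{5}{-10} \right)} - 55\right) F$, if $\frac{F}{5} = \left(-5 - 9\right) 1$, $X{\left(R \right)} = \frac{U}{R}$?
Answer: $4725$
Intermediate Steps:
$U = - \frac{25}{4}$ ($U = - \frac{\left(3 + 2\right)^{2}}{4} = - \frac{5^{2}}{4} = \left(- \frac{1}{4}\right) 25 = - \frac{25}{4} \approx -6.25$)
$X{\left(R \right)} = - \frac{25}{4 R}$
$F = -70$ ($F = 5 \left(-5 - 9\right) 1 = 5 \left(\left(-14\right) 1\right) = 5 \left(-14\right) = -70$)
$\left(X{\left(- \frac{5}{-10} \right)} - 55\right) F = \left(- \frac{25}{4 \left(- \frac{5}{-10}\right)} - 55\right) \left(-70\right) = \left(- \frac{25}{4 \left(\left(-5\right) \left(- \frac{1}{10}\right)\right)} - 55\right) \left(-70\right) = \left(- \frac{25 \frac{1}{\frac{1}{2}}}{4} - 55\right) \left(-70\right) = \left(\left(- \frac{25}{4}\right) 2 - 55\right) \left(-70\right) = \left(- \frac{25}{2} - 55\right) \left(-70\right) = \left(- \frac{135}{2}\right) \left(-70\right) = 4725$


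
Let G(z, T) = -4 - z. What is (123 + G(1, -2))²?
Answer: 13924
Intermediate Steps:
(123 + G(1, -2))² = (123 + (-4 - 1*1))² = (123 + (-4 - 1))² = (123 - 5)² = 118² = 13924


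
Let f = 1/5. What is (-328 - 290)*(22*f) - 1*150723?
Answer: -767211/5 ≈ -1.5344e+5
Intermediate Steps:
f = ⅕ ≈ 0.20000
(-328 - 290)*(22*f) - 1*150723 = (-328 - 290)*(22*(⅕)) - 1*150723 = -618*22/5 - 150723 = -13596/5 - 150723 = -767211/5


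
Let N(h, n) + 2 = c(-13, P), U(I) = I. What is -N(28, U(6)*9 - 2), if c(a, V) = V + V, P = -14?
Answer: 30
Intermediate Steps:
c(a, V) = 2*V
N(h, n) = -30 (N(h, n) = -2 + 2*(-14) = -2 - 28 = -30)
-N(28, U(6)*9 - 2) = -1*(-30) = 30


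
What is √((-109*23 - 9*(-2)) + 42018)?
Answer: √39529 ≈ 198.82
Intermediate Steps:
√((-109*23 - 9*(-2)) + 42018) = √((-2507 + 18) + 42018) = √(-2489 + 42018) = √39529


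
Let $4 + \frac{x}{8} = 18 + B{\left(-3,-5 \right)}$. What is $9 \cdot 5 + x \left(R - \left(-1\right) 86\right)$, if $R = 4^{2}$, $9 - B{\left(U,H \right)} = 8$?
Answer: $12285$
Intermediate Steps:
$B{\left(U,H \right)} = 1$ ($B{\left(U,H \right)} = 9 - 8 = 1$)
$x = 120$ ($x = -32 + 8 \left(18 + 1\right) = -32 + 8 \cdot 19 = -32 + 152 = 120$)
$R = 16$
$9 \cdot 5 + x \left(R - \left(-1\right) 86\right) = 9 \cdot 5 + 120 \left(16 - \left(-1\right) 86\right) = 45 + 120 \left(16 - -86\right) = 45 + 120 \left(16 + 86\right) = 45 + 120 \cdot 102 = 45 + 12240 = 12285$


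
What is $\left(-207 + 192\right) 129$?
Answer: $-1935$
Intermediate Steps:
$\left(-207 + 192\right) 129 = \left(-15\right) 129 = -1935$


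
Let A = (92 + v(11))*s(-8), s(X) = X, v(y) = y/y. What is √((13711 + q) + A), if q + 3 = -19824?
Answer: 14*I*√35 ≈ 82.825*I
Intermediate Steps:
v(y) = 1
q = -19827 (q = -3 - 19824 = -19827)
A = -744 (A = (92 + 1)*(-8) = 93*(-8) = -744)
√((13711 + q) + A) = √((13711 - 19827) - 744) = √(-6116 - 744) = √(-6860) = 14*I*√35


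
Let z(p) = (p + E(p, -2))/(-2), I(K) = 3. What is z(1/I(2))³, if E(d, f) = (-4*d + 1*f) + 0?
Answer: 27/8 ≈ 3.3750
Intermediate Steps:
E(d, f) = f - 4*d (E(d, f) = (-4*d + f) + 0 = (f - 4*d) + 0 = f - 4*d)
z(p) = 1 + 3*p/2 (z(p) = (p + (-2 - 4*p))/(-2) = (-2 - 3*p)*(-½) = 1 + 3*p/2)
z(1/I(2))³ = (1 + (3/2)/3)³ = (1 + (3/2)*(⅓))³ = (1 + ½)³ = (3/2)³ = 27/8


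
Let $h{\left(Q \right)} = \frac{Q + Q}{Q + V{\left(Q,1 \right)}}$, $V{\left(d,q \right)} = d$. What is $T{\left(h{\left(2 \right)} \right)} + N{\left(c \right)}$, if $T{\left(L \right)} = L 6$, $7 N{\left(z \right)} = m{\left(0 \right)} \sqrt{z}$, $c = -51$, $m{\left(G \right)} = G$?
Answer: $6$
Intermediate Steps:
$N{\left(z \right)} = 0$ ($N{\left(z \right)} = \frac{0 \sqrt{z}}{7} = \frac{1}{7} \cdot 0 = 0$)
$h{\left(Q \right)} = 1$ ($h{\left(Q \right)} = \frac{Q + Q}{Q + Q} = \frac{2 Q}{2 Q} = 2 Q \frac{1}{2 Q} = 1$)
$T{\left(L \right)} = 6 L$
$T{\left(h{\left(2 \right)} \right)} + N{\left(c \right)} = 6 \cdot 1 + 0 = 6 + 0 = 6$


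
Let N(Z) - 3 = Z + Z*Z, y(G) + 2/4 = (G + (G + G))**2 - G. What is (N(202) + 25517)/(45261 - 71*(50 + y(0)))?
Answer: 133052/83493 ≈ 1.5936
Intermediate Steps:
y(G) = -1/2 - G + 9*G**2 (y(G) = -1/2 + ((G + (G + G))**2 - G) = -1/2 + ((G + 2*G)**2 - G) = -1/2 + ((3*G)**2 - G) = -1/2 + (9*G**2 - G) = -1/2 + (-G + 9*G**2) = -1/2 - G + 9*G**2)
N(Z) = 3 + Z + Z**2 (N(Z) = 3 + (Z + Z*Z) = 3 + (Z + Z**2) = 3 + Z + Z**2)
(N(202) + 25517)/(45261 - 71*(50 + y(0))) = ((3 + 202 + 202**2) + 25517)/(45261 - 71*(50 + (-1/2 - 1*0 + 9*0**2))) = ((3 + 202 + 40804) + 25517)/(45261 - 71*(50 + (-1/2 + 0 + 9*0))) = (41009 + 25517)/(45261 - 71*(50 + (-1/2 + 0 + 0))) = 66526/(45261 - 71*(50 - 1/2)) = 66526/(45261 - 71*99/2) = 66526/(45261 - 7029/2) = 66526/(83493/2) = 66526*(2/83493) = 133052/83493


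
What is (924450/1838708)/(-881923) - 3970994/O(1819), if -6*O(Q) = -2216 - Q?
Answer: -6439359405575403721/1090525243762990 ≈ -5904.8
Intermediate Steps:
O(Q) = 1108/3 + Q/6 (O(Q) = -(-2216 - Q)/6 = 1108/3 + Q/6)
(924450/1838708)/(-881923) - 3970994/O(1819) = (924450/1838708)/(-881923) - 3970994/(1108/3 + (1/6)*1819) = (924450*(1/1838708))*(-1/881923) - 3970994/(1108/3 + 1819/6) = (462225/919354)*(-1/881923) - 3970994/1345/2 = -462225/810799437742 - 3970994*2/1345 = -462225/810799437742 - 7941988/1345 = -6439359405575403721/1090525243762990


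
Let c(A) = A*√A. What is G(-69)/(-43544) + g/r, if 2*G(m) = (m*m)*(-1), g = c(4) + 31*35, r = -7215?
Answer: -60836569/628339920 ≈ -0.096821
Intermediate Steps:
c(A) = A^(3/2)
g = 1093 (g = 4^(3/2) + 31*35 = 8 + 1085 = 1093)
G(m) = -m²/2 (G(m) = ((m*m)*(-1))/2 = (m²*(-1))/2 = (-m²)/2 = -m²/2)
G(-69)/(-43544) + g/r = -½*(-69)²/(-43544) + 1093/(-7215) = -½*4761*(-1/43544) + 1093*(-1/7215) = -4761/2*(-1/43544) - 1093/7215 = 4761/87088 - 1093/7215 = -60836569/628339920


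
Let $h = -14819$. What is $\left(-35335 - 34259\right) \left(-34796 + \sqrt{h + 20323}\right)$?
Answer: $2421592824 - 556752 \sqrt{86} \approx 2.4164 \cdot 10^{9}$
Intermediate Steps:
$\left(-35335 - 34259\right) \left(-34796 + \sqrt{h + 20323}\right) = \left(-35335 - 34259\right) \left(-34796 + \sqrt{-14819 + 20323}\right) = - 69594 \left(-34796 + \sqrt{5504}\right) = - 69594 \left(-34796 + 8 \sqrt{86}\right) = 2421592824 - 556752 \sqrt{86}$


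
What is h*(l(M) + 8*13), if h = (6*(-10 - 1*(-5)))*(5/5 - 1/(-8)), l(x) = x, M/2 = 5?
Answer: -7695/2 ≈ -3847.5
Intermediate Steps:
M = 10 (M = 2*5 = 10)
h = -135/4 (h = (6*(-10 + 5))*(5*(1/5) - 1*(-1/8)) = (6*(-5))*(1 + 1/8) = -30*9/8 = -135/4 ≈ -33.750)
h*(l(M) + 8*13) = -135*(10 + 8*13)/4 = -135*(10 + 104)/4 = -135/4*114 = -7695/2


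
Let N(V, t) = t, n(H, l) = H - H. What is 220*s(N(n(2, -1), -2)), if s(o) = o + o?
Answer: -880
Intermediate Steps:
n(H, l) = 0
s(o) = 2*o
220*s(N(n(2, -1), -2)) = 220*(2*(-2)) = 220*(-4) = -880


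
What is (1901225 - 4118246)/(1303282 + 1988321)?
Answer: -739007/1097201 ≈ -0.67354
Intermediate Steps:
(1901225 - 4118246)/(1303282 + 1988321) = -2217021/3291603 = -2217021*1/3291603 = -739007/1097201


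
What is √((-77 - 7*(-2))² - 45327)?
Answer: I*√41358 ≈ 203.37*I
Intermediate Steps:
√((-77 - 7*(-2))² - 45327) = √((-77 + 14)² - 45327) = √((-63)² - 45327) = √(3969 - 45327) = √(-41358) = I*√41358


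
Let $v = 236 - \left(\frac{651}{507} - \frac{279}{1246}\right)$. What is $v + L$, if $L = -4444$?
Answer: $- \frac{886318623}{210574} \approx -4209.1$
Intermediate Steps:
$v = \frac{49472233}{210574}$ ($v = 236 - \left(651 \cdot \frac{1}{507} - \frac{279}{1246}\right) = 236 - \left(\frac{217}{169} - \frac{279}{1246}\right) = 236 - \frac{223231}{210574} = \frac{49472233}{210574} \approx 234.94$)
$v + L = \frac{49472233}{210574} - 4444 = - \frac{886318623}{210574}$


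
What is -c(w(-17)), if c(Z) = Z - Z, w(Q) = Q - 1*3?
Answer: 0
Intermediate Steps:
w(Q) = -3 + Q (w(Q) = Q - 3 = -3 + Q)
c(Z) = 0
-c(w(-17)) = -1*0 = 0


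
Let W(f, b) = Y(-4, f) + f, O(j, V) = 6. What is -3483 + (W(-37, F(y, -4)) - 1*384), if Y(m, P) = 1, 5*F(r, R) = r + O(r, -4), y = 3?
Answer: -3903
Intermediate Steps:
F(r, R) = 6/5 + r/5 (F(r, R) = (r + 6)/5 = (6 + r)/5 = 6/5 + r/5)
W(f, b) = 1 + f
-3483 + (W(-37, F(y, -4)) - 1*384) = -3483 + ((1 - 37) - 1*384) = -3483 + (-36 - 384) = -3483 - 420 = -3903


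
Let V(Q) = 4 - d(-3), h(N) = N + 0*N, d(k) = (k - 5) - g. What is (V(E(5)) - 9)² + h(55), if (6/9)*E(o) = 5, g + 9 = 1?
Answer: 80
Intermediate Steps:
g = -8 (g = -9 + 1 = -8)
E(o) = 15/2 (E(o) = (3/2)*5 = 15/2)
d(k) = 3 + k (d(k) = (k - 5) - 1*(-8) = (-5 + k) + 8 = 3 + k)
h(N) = N (h(N) = N + 0 = N)
V(Q) = 4 (V(Q) = 4 - (3 - 3) = 4 - 1*0 = 4 + 0 = 4)
(V(E(5)) - 9)² + h(55) = (4 - 9)² + 55 = (-5)² + 55 = 25 + 55 = 80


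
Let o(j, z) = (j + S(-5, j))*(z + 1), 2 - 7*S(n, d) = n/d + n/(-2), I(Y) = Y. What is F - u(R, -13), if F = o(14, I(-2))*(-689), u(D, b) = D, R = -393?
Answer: 491222/49 ≈ 10025.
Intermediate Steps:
S(n, d) = 2/7 + n/14 - n/(7*d) (S(n, d) = 2/7 - (n/d + n/(-2))/7 = 2/7 - (n/d + n*(-½))/7 = 2/7 - (n/d - n/2)/7 = 2/7 - (-n/2 + n/d)/7 = 2/7 + (n/14 - n/(7*d)) = 2/7 + n/14 - n/(7*d))
o(j, z) = (1 + z)*(j + (10 - j)/(14*j)) (o(j, z) = (j + (-2*(-5) + j*(4 - 5))/(14*j))*(z + 1) = (j + (10 + j*(-1))/(14*j))*(1 + z) = (j + (10 - j)/(14*j))*(1 + z) = (1 + z)*(j + (10 - j)/(14*j)))
F = 471965/49 (F = ((1/14)*(10 - 1*14 - 2*(10 - 1*14) + 14*14²*(1 - 2))/14)*(-689) = ((1/14)*(1/14)*(10 - 14 - 2*(10 - 14) + 14*196*(-1)))*(-689) = ((1/14)*(1/14)*(10 - 14 - 2*(-4) - 2744))*(-689) = ((1/14)*(1/14)*(10 - 14 + 8 - 2744))*(-689) = ((1/14)*(1/14)*(-2740))*(-689) = -685/49*(-689) = 471965/49 ≈ 9631.9)
F - u(R, -13) = 471965/49 - 1*(-393) = 471965/49 + 393 = 491222/49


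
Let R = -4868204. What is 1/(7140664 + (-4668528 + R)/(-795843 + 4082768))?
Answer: 3286925/23470817481468 ≈ 1.4004e-7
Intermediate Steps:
1/(7140664 + (-4668528 + R)/(-795843 + 4082768)) = 1/(7140664 + (-4668528 - 4868204)/(-795843 + 4082768)) = 1/(7140664 - 9536732/3286925) = 1/(23470817481468/3286925) = 3286925/23470817481468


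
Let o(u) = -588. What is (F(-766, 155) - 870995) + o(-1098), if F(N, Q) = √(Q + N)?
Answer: -871583 + I*√611 ≈ -8.7158e+5 + 24.718*I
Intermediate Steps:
F(N, Q) = √(N + Q)
(F(-766, 155) - 870995) + o(-1098) = (√(-766 + 155) - 870995) - 588 = (√(-611) - 870995) - 588 = (I*√611 - 870995) - 588 = (-870995 + I*√611) - 588 = -871583 + I*√611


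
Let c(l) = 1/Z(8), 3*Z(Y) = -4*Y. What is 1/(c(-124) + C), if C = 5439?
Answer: 32/174045 ≈ 0.00018386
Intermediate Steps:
Z(Y) = -4*Y/3 (Z(Y) = (-4*Y)/3 = -4*Y/3)
c(l) = -3/32 (c(l) = 1/(-4/3*8) = 1/(-32/3) = -3/32)
1/(c(-124) + C) = 1/(-3/32 + 5439) = 1/(174045/32) = 32/174045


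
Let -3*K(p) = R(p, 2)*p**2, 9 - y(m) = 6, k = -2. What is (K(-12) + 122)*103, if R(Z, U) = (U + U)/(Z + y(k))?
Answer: 44290/3 ≈ 14763.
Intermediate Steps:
y(m) = 3 (y(m) = 9 - 1*6 = 9 - 6 = 3)
R(Z, U) = 2*U/(3 + Z) (R(Z, U) = (U + U)/(Z + 3) = (2*U)/(3 + Z) = 2*U/(3 + Z))
K(p) = -4*p**2/(3*(3 + p)) (K(p) = -2*2/(3 + p)*p**2/3 = -4/(3 + p)*p**2/3 = -4*p**2/(3*(3 + p)))
(K(-12) + 122)*103 = (-4*(-12)**2/(9 + 3*(-12)) + 122)*103 = (-4*144/(9 - 36) + 122)*103 = (-4*144/(-27) + 122)*103 = (-4*144*(-1/27) + 122)*103 = (64/3 + 122)*103 = (430/3)*103 = 44290/3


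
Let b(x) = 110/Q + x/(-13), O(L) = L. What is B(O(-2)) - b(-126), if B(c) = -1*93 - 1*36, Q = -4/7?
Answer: 1399/26 ≈ 53.808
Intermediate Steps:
Q = -4/7 (Q = -4*⅐ = -4/7 ≈ -0.57143)
b(x) = -385/2 - x/13 (b(x) = 110/(-4/7) + x/(-13) = 110*(-7/4) + x*(-1/13) = -385/2 - x/13)
B(c) = -129 (B(c) = -93 - 36 = -129)
B(O(-2)) - b(-126) = -129 - (-385/2 - 1/13*(-126)) = -129 - (-385/2 + 126/13) = -129 - 1*(-4753/26) = -129 + 4753/26 = 1399/26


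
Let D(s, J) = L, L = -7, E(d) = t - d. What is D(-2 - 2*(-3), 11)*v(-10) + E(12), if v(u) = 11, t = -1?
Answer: -90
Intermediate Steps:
E(d) = -1 - d
D(s, J) = -7
D(-2 - 2*(-3), 11)*v(-10) + E(12) = -7*11 + (-1 - 1*12) = -77 + (-1 - 12) = -77 - 13 = -90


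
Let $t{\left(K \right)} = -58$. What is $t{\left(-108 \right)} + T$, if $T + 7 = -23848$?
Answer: $-23913$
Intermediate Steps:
$T = -23855$ ($T = -7 - 23848 = -23855$)
$t{\left(-108 \right)} + T = -58 - 23855 = -23913$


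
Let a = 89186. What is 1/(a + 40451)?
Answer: 1/129637 ≈ 7.7139e-6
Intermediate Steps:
1/(a + 40451) = 1/(89186 + 40451) = 1/129637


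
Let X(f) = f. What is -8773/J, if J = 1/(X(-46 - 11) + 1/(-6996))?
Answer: 3498435529/6996 ≈ 5.0006e+5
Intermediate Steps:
J = -6996/398773 (J = 1/((-46 - 11) + 1/(-6996)) = 1/(-57 - 1/6996) = 1/(-398773/6996) = -6996/398773 ≈ -0.017544)
-8773/J = -8773/(-6996/398773) = -8773*(-398773/6996) = 3498435529/6996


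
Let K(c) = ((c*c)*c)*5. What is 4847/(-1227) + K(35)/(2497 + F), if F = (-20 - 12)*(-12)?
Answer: 249073918/3534987 ≈ 70.460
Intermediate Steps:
F = 384 (F = -32*(-12) = 384)
K(c) = 5*c³ (K(c) = (c²*c)*5 = c³*5 = 5*c³)
4847/(-1227) + K(35)/(2497 + F) = 4847/(-1227) + (5*35³)/(2497 + 384) = 4847*(-1/1227) + (5*42875)/2881 = -4847/1227 + 214375*(1/2881) = -4847/1227 + 214375/2881 = 249073918/3534987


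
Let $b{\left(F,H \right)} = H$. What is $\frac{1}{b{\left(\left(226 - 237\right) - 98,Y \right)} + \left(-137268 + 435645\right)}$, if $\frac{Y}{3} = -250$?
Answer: $\frac{1}{297627} \approx 3.3599 \cdot 10^{-6}$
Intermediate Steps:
$Y = -750$ ($Y = 3 \left(-250\right) = -750$)
$\frac{1}{b{\left(\left(226 - 237\right) - 98,Y \right)} + \left(-137268 + 435645\right)} = \frac{1}{-750 + \left(-137268 + 435645\right)} = \frac{1}{-750 + 298377} = \frac{1}{297627}$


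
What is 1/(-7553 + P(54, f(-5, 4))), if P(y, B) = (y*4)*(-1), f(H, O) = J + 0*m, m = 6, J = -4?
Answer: -1/7769 ≈ -0.00012872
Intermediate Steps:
f(H, O) = -4 (f(H, O) = -4 + 0*6 = -4 + 0 = -4)
P(y, B) = -4*y (P(y, B) = (4*y)*(-1) = -4*y)
1/(-7553 + P(54, f(-5, 4))) = 1/(-7553 - 4*54) = 1/(-7553 - 216) = 1/(-7769) = -1/7769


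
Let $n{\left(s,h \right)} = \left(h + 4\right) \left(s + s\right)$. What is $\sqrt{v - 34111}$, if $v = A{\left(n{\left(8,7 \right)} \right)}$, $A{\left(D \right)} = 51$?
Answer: $2 i \sqrt{8515} \approx 184.55 i$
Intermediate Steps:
$n{\left(s,h \right)} = 2 s \left(4 + h\right)$ ($n{\left(s,h \right)} = \left(4 + h\right) 2 s = 2 s \left(4 + h\right)$)
$v = 51$
$\sqrt{v - 34111} = \sqrt{51 - 34111} = \sqrt{-34060} = 2 i \sqrt{8515}$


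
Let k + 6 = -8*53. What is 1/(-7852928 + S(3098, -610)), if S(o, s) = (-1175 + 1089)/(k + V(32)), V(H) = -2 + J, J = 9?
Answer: -423/3321788458 ≈ -1.2734e-7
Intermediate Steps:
k = -430 (k = -6 - 8*53 = -6 - 424 = -430)
V(H) = 7 (V(H) = -2 + 9 = 7)
S(o, s) = 86/423 (S(o, s) = (-1175 + 1089)/(-430 + 7) = -86/(-423) = -86*(-1/423) = 86/423)
1/(-7852928 + S(3098, -610)) = 1/(-7852928 + 86/423) = 1/(-3321788458/423) = -423/3321788458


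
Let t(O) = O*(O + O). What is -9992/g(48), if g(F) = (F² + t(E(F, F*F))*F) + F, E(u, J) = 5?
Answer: -1249/594 ≈ -2.1027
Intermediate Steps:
t(O) = 2*O² (t(O) = O*(2*O) = 2*O²)
g(F) = F² + 51*F (g(F) = (F² + (2*5²)*F) + F = (F² + (2*25)*F) + F = (F² + 50*F) + F = F² + 51*F)
-9992/g(48) = -9992*1/(48*(51 + 48)) = -9992/(48*99) = -9992/4752 = -9992*1/4752 = -1249/594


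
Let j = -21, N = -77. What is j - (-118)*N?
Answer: -9107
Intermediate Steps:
j - (-118)*N = -21 - (-118)*(-77) = -21 - 118*77 = -21 - 9086 = -9107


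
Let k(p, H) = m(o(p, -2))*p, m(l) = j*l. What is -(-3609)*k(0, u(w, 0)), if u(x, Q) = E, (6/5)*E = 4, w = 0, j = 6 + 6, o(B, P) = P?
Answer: 0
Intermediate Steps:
j = 12
E = 10/3 (E = (⅚)*4 = 10/3 ≈ 3.3333)
m(l) = 12*l
u(x, Q) = 10/3
k(p, H) = -24*p (k(p, H) = (12*(-2))*p = -24*p)
-(-3609)*k(0, u(w, 0)) = -(-3609)*(-24*0) = -(-3609)*0 = -3609*0 = 0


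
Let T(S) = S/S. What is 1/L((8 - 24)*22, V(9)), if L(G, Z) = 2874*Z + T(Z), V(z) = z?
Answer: 1/25867 ≈ 3.8659e-5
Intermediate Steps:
T(S) = 1
L(G, Z) = 1 + 2874*Z (L(G, Z) = 2874*Z + 1 = 1 + 2874*Z)
1/L((8 - 24)*22, V(9)) = 1/(1 + 2874*9) = 1/(1 + 25866) = 1/25867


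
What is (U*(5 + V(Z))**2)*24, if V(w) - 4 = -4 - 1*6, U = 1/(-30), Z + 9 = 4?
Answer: -4/5 ≈ -0.80000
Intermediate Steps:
Z = -5 (Z = -9 + 4 = -5)
U = -1/30 ≈ -0.033333
V(w) = -6 (V(w) = 4 + (-4 - 1*6) = 4 + (-4 - 6) = 4 - 10 = -6)
(U*(5 + V(Z))**2)*24 = -(5 - 6)**2/30*24 = -1/30*(-1)**2*24 = -1/30*1*24 = -1/30*24 = -4/5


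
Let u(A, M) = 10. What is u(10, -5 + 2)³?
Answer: 1000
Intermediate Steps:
u(10, -5 + 2)³ = 10³ = 1000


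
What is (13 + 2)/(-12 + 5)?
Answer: -15/7 ≈ -2.1429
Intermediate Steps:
(13 + 2)/(-12 + 5) = 15/(-7) = 15*(-1/7) = -15/7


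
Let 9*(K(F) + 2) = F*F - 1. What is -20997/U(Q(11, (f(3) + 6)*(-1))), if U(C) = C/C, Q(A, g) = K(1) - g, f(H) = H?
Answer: -20997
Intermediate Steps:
K(F) = -19/9 + F²/9 (K(F) = -2 + (F*F - 1)/9 = -2 + (F² - 1)/9 = -2 + (-1 + F²)/9 = -2 + (-⅑ + F²/9) = -19/9 + F²/9)
Q(A, g) = -2 - g (Q(A, g) = (-19/9 + (⅑)*1²) - g = (-19/9 + (⅑)*1) - g = (-19/9 + ⅑) - g = -2 - g)
U(C) = 1
-20997/U(Q(11, (f(3) + 6)*(-1))) = -20997/1 = -20997*1 = -20997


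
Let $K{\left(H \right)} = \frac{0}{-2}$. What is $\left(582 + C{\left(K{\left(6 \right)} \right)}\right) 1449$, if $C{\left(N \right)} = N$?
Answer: $843318$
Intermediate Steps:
$K{\left(H \right)} = 0$ ($K{\left(H \right)} = 0 \left(- \frac{1}{2}\right) = 0$)
$\left(582 + C{\left(K{\left(6 \right)} \right)}\right) 1449 = \left(582 + 0\right) 1449 = 582 \cdot 1449 = 843318$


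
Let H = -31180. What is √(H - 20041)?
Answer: I*√51221 ≈ 226.32*I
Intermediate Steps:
√(H - 20041) = √(-31180 - 20041) = √(-51221) = I*√51221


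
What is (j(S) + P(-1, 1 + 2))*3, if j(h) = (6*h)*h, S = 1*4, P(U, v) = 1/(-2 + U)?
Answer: 287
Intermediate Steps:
S = 4
j(h) = 6*h²
(j(S) + P(-1, 1 + 2))*3 = (6*4² + 1/(-2 - 1))*3 = (6*16 + 1/(-3))*3 = (96 - ⅓)*3 = (287/3)*3 = 287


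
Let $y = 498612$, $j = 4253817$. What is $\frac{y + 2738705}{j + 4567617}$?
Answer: $\frac{3237317}{8821434} \approx 0.36698$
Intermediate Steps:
$\frac{y + 2738705}{j + 4567617} = \frac{498612 + 2738705}{4253817 + 4567617} = \frac{3237317}{8821434}$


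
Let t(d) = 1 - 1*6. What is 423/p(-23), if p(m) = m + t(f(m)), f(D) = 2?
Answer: -423/28 ≈ -15.107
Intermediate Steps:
t(d) = -5 (t(d) = 1 - 6 = -5)
p(m) = -5 + m (p(m) = m - 5 = -5 + m)
423/p(-23) = 423/(-5 - 23) = 423/(-28) = 423*(-1/28) = -423/28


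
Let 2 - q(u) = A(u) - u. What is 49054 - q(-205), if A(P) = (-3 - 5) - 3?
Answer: 49246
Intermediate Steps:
A(P) = -11 (A(P) = -8 - 3 = -11)
q(u) = 13 + u (q(u) = 2 - (-11 - u) = 2 + (11 + u) = 13 + u)
49054 - q(-205) = 49054 - (13 - 205) = 49054 - 1*(-192) = 49054 + 192 = 49246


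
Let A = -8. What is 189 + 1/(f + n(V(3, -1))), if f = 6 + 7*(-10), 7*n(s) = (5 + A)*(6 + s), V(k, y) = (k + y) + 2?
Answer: 90335/478 ≈ 188.99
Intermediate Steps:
V(k, y) = 2 + k + y
n(s) = -18/7 - 3*s/7 (n(s) = ((5 - 8)*(6 + s))/7 = (-3*(6 + s))/7 = (-18 - 3*s)/7 = -18/7 - 3*s/7)
f = -64 (f = 6 - 70 = -64)
189 + 1/(f + n(V(3, -1))) = 189 + 1/(-64 + (-18/7 - 3*(2 + 3 - 1)/7)) = 189 + 1/(-64 + (-18/7 - 3/7*4)) = 189 + 1/(-64 + (-18/7 - 12/7)) = 189 + 1/(-64 - 30/7) = 189 + 1/(-478/7) = 189 - 7/478 = 90335/478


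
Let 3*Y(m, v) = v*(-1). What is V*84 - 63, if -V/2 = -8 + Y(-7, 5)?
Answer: 1561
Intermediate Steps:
Y(m, v) = -v/3 (Y(m, v) = (v*(-1))/3 = (-v)/3 = -v/3)
V = 58/3 (V = -2*(-8 - 1/3*5) = -2*(-8 - 5/3) = -2*(-29/3) = 58/3 ≈ 19.333)
V*84 - 63 = (58/3)*84 - 63 = 1624 - 63 = 1561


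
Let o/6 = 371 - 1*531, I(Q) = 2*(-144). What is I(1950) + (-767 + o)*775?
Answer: -1338713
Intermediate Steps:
I(Q) = -288
o = -960 (o = 6*(371 - 1*531) = 6*(371 - 531) = 6*(-160) = -960)
I(1950) + (-767 + o)*775 = -288 + (-767 - 960)*775 = -288 - 1727*775 = -288 - 1338425 = -1338713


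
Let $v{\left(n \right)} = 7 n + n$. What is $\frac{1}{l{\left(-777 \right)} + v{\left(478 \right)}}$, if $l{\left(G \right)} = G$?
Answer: $\frac{1}{3047} \approx 0.00032819$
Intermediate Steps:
$v{\left(n \right)} = 8 n$
$\frac{1}{l{\left(-777 \right)} + v{\left(478 \right)}} = \frac{1}{-777 + 8 \cdot 478} = \frac{1}{-777 + 3824} = \frac{1}{3047}$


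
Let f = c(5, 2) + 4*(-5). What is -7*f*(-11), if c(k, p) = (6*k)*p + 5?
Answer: 3465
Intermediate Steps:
c(k, p) = 5 + 6*k*p (c(k, p) = 6*k*p + 5 = 5 + 6*k*p)
f = 45 (f = (5 + 6*5*2) + 4*(-5) = (5 + 60) - 20 = 65 - 20 = 45)
-7*f*(-11) = -7*45*(-11) = -315*(-11) = 3465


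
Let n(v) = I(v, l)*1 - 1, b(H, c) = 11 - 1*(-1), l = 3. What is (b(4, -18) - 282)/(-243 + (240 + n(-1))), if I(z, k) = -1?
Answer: 54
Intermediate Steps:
b(H, c) = 12 (b(H, c) = 11 + 1 = 12)
n(v) = -2 (n(v) = -1*1 - 1 = -1 - 1 = -2)
(b(4, -18) - 282)/(-243 + (240 + n(-1))) = (12 - 282)/(-243 + (240 - 2)) = -270/(-243 + 238) = -270/(-5) = -270*(-⅕) = 54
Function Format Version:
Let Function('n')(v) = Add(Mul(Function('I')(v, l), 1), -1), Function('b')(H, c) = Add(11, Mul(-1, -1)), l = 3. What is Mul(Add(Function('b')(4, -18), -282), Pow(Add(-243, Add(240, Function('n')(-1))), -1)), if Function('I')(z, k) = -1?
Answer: 54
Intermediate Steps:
Function('b')(H, c) = 12 (Function('b')(H, c) = Add(11, 1) = 12)
Function('n')(v) = -2 (Function('n')(v) = Add(Mul(-1, 1), -1) = Add(-1, -1) = -2)
Mul(Add(Function('b')(4, -18), -282), Pow(Add(-243, Add(240, Function('n')(-1))), -1)) = Mul(Add(12, -282), Pow(Add(-243, Add(240, -2)), -1)) = Mul(-270, Pow(Add(-243, 238), -1)) = Mul(-270, Pow(-5, -1)) = Mul(-270, Rational(-1, 5)) = 54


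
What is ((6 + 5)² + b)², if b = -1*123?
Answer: 4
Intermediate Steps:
b = -123
((6 + 5)² + b)² = ((6 + 5)² - 123)² = (11² - 123)² = (121 - 123)² = (-2)² = 4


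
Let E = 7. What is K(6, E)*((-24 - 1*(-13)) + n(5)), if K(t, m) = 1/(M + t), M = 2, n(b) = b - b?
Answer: -11/8 ≈ -1.3750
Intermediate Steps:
n(b) = 0
K(t, m) = 1/(2 + t)
K(6, E)*((-24 - 1*(-13)) + n(5)) = ((-24 - 1*(-13)) + 0)/(2 + 6) = ((-24 + 13) + 0)/8 = (-11 + 0)/8 = (⅛)*(-11) = -11/8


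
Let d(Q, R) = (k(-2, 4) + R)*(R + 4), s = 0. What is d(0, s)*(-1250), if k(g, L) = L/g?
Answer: 10000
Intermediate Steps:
d(Q, R) = (-2 + R)*(4 + R) (d(Q, R) = (4/(-2) + R)*(R + 4) = (4*(-1/2) + R)*(4 + R) = (-2 + R)*(4 + R))
d(0, s)*(-1250) = (-8 + 0**2 + 2*0)*(-1250) = (-8 + 0 + 0)*(-1250) = -8*(-1250) = 10000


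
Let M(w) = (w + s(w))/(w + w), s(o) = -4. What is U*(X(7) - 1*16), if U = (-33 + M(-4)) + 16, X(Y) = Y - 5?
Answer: 224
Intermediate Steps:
X(Y) = -5 + Y
M(w) = (-4 + w)/(2*w) (M(w) = (w - 4)/(w + w) = (-4 + w)/((2*w)) = (-4 + w)*(1/(2*w)) = (-4 + w)/(2*w))
U = -16 (U = (-33 + (½)*(-4 - 4)/(-4)) + 16 = (-33 + (½)*(-¼)*(-8)) + 16 = (-33 + 1) + 16 = -32 + 16 = -16)
U*(X(7) - 1*16) = -16*((-5 + 7) - 1*16) = -16*(2 - 16) = -16*(-14) = 224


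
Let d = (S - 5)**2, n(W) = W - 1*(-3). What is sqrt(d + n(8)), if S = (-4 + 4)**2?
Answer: 6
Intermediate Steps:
n(W) = 3 + W (n(W) = W + 3 = 3 + W)
S = 0 (S = 0**2 = 0)
d = 25 (d = (0 - 5)**2 = (-5)**2 = 25)
sqrt(d + n(8)) = sqrt(25 + (3 + 8)) = sqrt(25 + 11) = sqrt(36) = 6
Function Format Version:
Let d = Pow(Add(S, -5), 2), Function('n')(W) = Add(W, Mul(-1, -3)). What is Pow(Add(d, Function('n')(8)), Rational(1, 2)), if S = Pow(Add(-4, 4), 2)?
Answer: 6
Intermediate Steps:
Function('n')(W) = Add(3, W) (Function('n')(W) = Add(W, 3) = Add(3, W))
S = 0 (S = Pow(0, 2) = 0)
d = 25 (d = Pow(Add(0, -5), 2) = Pow(-5, 2) = 25)
Pow(Add(d, Function('n')(8)), Rational(1, 2)) = Pow(Add(25, Add(3, 8)), Rational(1, 2)) = Pow(Add(25, 11), Rational(1, 2)) = Pow(36, Rational(1, 2)) = 6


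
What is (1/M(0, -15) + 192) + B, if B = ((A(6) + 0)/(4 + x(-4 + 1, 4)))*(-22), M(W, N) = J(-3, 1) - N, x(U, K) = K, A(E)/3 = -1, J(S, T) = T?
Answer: 3205/16 ≈ 200.31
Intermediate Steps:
A(E) = -3 (A(E) = 3*(-1) = -3)
M(W, N) = 1 - N
B = 33/4 (B = ((-3 + 0)/(4 + 4))*(-22) = -3/8*(-22) = 33/4 ≈ 8.2500)
(1/M(0, -15) + 192) + B = (1/(1 - 1*(-15)) + 192) + 33/4 = (1/(1 + 15) + 192) + 33/4 = (1/16 + 192) + 33/4 = 3073/16 + 33/4 = 3205/16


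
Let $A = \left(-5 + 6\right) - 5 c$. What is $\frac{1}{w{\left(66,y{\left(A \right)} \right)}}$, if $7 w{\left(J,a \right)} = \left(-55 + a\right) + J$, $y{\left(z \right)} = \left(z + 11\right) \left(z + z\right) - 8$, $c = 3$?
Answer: $\frac{7}{87} \approx 0.08046$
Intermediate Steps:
$A = -14$ ($A = \left(-5 + 6\right) - 15 = 1 - 15 = -14$)
$y{\left(z \right)} = -8 + 2 z \left(11 + z\right)$ ($y{\left(z \right)} = \left(11 + z\right) 2 z - 8 = 2 z \left(11 + z\right) - 8 = -8 + 2 z \left(11 + z\right)$)
$w{\left(J,a \right)} = - \frac{55}{7} + \frac{J}{7} + \frac{a}{7}$ ($w{\left(J,a \right)} = \frac{\left(-55 + a\right) + J}{7} = \frac{-55 + J + a}{7} = - \frac{55}{7} + \frac{J}{7} + \frac{a}{7}$)
$\frac{1}{w{\left(66,y{\left(A \right)} \right)}} = \frac{1}{- \frac{55}{7} + \frac{1}{7} \cdot 66 + \frac{-8 + 2 \left(-14\right)^{2} + 22 \left(-14\right)}{7}} = \frac{1}{- \frac{55}{7} + \frac{66}{7} + \frac{-8 + 2 \cdot 196 - 308}{7}} = \frac{1}{- \frac{55}{7} + \frac{66}{7} + \frac{-8 + 392 - 308}{7}} = \frac{1}{- \frac{55}{7} + \frac{66}{7} + \frac{1}{7} \cdot 76} = \frac{1}{- \frac{55}{7} + \frac{66}{7} + \frac{76}{7}} = \frac{1}{\frac{87}{7}} = \frac{7}{87}$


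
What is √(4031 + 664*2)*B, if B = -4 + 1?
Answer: -3*√5359 ≈ -219.62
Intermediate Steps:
B = -3
√(4031 + 664*2)*B = √(4031 + 664*2)*(-3) = √(4031 + 1328)*(-3) = √5359*(-3) = -3*√5359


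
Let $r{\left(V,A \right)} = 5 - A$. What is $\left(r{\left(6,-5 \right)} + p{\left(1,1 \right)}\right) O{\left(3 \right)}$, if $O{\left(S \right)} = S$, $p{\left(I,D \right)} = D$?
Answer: $33$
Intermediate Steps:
$\left(r{\left(6,-5 \right)} + p{\left(1,1 \right)}\right) O{\left(3 \right)} = \left(\left(5 - -5\right) + 1\right) 3 = \left(\left(5 + 5\right) + 1\right) 3 = \left(10 + 1\right) 3 = 11 \cdot 3 = 33$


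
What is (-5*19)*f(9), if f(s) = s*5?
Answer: -4275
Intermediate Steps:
f(s) = 5*s
(-5*19)*f(9) = (-5*19)*(5*9) = -95*45 = -4275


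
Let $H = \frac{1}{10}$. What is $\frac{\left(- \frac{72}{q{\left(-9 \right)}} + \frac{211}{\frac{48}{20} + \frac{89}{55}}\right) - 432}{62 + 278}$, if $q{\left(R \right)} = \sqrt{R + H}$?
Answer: $- \frac{83867}{75140} + \frac{18 i \sqrt{890}}{7565} \approx -1.1161 + 0.070984 i$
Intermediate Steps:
$H = \frac{1}{10} \approx 0.1$
$q{\left(R \right)} = \sqrt{\frac{1}{10} + R}$ ($q{\left(R \right)} = \sqrt{R + \frac{1}{10}} = \sqrt{\frac{1}{10} + R}$)
$\frac{\left(- \frac{72}{q{\left(-9 \right)}} + \frac{211}{\frac{48}{20} + \frac{89}{55}}\right) - 432}{62 + 278} = \frac{\left(- \frac{72}{\frac{1}{10} \sqrt{10 + 100 \left(-9\right)}} + \frac{211}{\frac{48}{20} + \frac{89}{55}}\right) - 432}{62 + 278} = \frac{\left(- \frac{72}{\frac{1}{10} \sqrt{10 - 900}} + \frac{211}{48 \cdot \frac{1}{20} + 89 \cdot \frac{1}{55}}\right) - 432}{340} = \left(\left(- \frac{72}{\frac{1}{10} \sqrt{-890}} + \frac{211}{\frac{12}{5} + \frac{89}{55}}\right) - 432\right) \frac{1}{340} = \left(\left(- \frac{72}{\frac{1}{10} i \sqrt{890}} + \frac{211}{\frac{221}{55}}\right) - 432\right) \frac{1}{340} = \left(\left(- \frac{72}{\frac{1}{10} i \sqrt{890}} + 211 \cdot \frac{55}{221}\right) - 432\right) \frac{1}{340} = \left(\left(- 72 \left(- \frac{i \sqrt{890}}{89}\right) + \frac{11605}{221}\right) - 432\right) \frac{1}{340} = \left(\left(\frac{72 i \sqrt{890}}{89} + \frac{11605}{221}\right) - 432\right) \frac{1}{340} = \left(\left(\frac{11605}{221} + \frac{72 i \sqrt{890}}{89}\right) - 432\right) \frac{1}{340} = \left(- \frac{83867}{221} + \frac{72 i \sqrt{890}}{89}\right) \frac{1}{340} = - \frac{83867}{75140} + \frac{18 i \sqrt{890}}{7565}$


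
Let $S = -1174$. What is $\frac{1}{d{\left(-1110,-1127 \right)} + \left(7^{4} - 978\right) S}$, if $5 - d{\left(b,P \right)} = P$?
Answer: $- \frac{1}{1669470} \approx -5.9899 \cdot 10^{-7}$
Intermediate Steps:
$d{\left(b,P \right)} = 5 - P$
$\frac{1}{d{\left(-1110,-1127 \right)} + \left(7^{4} - 978\right) S} = \frac{1}{\left(5 - -1127\right) + \left(7^{4} - 978\right) \left(-1174\right)} = \frac{1}{\left(5 + 1127\right) + \left(2401 - 978\right) \left(-1174\right)} = \frac{1}{1132 + 1423 \left(-1174\right)} = \frac{1}{1132 - 1670602} = \frac{1}{-1669470} = - \frac{1}{1669470}$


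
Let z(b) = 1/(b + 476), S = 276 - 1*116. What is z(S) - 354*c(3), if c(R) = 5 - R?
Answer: -450287/636 ≈ -708.00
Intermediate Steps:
S = 160 (S = 276 - 116 = 160)
z(b) = 1/(476 + b)
z(S) - 354*c(3) = 1/(476 + 160) - 354*(5 - 1*3) = 1/636 - 354*(5 - 3) = 1/636 - 354*2 = 1/636 - 708 = -450287/636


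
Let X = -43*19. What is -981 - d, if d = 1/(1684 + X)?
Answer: -850528/867 ≈ -981.00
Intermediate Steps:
X = -817
d = 1/867 (d = 1/(1684 - 817) = 1/867 ≈ 0.0011534)
-981 - d = -981 - 1*1/867 = -981 - 1/867 = -850528/867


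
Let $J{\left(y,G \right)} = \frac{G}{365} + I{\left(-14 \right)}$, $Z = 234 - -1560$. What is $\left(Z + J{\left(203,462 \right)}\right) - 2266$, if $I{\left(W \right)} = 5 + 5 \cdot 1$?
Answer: $- \frac{168168}{365} \approx -460.73$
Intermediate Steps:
$Z = 1794$ ($Z = 234 + 1560 = 1794$)
$I{\left(W \right)} = 10$ ($I{\left(W \right)} = 5 + 5 = 10$)
$J{\left(y,G \right)} = 10 + \frac{G}{365}$ ($J{\left(y,G \right)} = \frac{G}{365} + 10 = 10 + \frac{G}{365}$)
$\left(Z + J{\left(203,462 \right)}\right) - 2266 = \left(1794 + \left(10 + \frac{1}{365} \cdot 462\right)\right) - 2266 = \left(1794 + \left(10 + \frac{462}{365}\right)\right) - 2266 = \left(1794 + \frac{4112}{365}\right) - 2266 = \frac{658922}{365} - 2266 = - \frac{168168}{365}$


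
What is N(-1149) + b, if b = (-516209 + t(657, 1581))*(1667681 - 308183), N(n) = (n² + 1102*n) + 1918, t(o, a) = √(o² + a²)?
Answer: -701785047161 + 4078494*√325690 ≈ -6.9946e+11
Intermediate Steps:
t(o, a) = √(a² + o²)
N(n) = 1918 + n² + 1102*n
b = -701785103082 + 4078494*√325690 (b = (-516209 + √(1581² + 657²))*(1667681 - 308183) = (-516209 + √(2499561 + 431649))*1359498 = (-516209 + √2931210)*1359498 = (-516209 + 3*√325690)*1359498 = -701785103082 + 4078494*√325690 ≈ -6.9946e+11)
N(-1149) + b = (1918 + (-1149)² + 1102*(-1149)) + (-701785103082 + 4078494*√325690) = (1918 + 1320201 - 1266198) + (-701785103082 + 4078494*√325690) = 55921 + (-701785103082 + 4078494*√325690) = -701785047161 + 4078494*√325690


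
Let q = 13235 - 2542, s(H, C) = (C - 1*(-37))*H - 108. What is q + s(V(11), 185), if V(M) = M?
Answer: 13027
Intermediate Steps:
s(H, C) = -108 + H*(37 + C) (s(H, C) = (C + 37)*H - 108 = (37 + C)*H - 108 = H*(37 + C) - 108 = -108 + H*(37 + C))
q = 10693
q + s(V(11), 185) = 10693 + (-108 + 37*11 + 185*11) = 10693 + (-108 + 407 + 2035) = 10693 + 2334 = 13027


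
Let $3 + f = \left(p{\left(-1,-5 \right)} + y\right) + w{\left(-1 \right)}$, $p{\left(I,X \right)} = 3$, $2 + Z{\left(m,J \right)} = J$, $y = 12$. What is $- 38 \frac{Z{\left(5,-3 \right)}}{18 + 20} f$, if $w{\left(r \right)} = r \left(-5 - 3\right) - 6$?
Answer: $70$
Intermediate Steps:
$Z{\left(m,J \right)} = -2 + J$
$w{\left(r \right)} = -6 - 8 r$ ($w{\left(r \right)} = r \left(-8\right) - 6 = - 8 r - 6 = -6 - 8 r$)
$f = 14$ ($f = -3 + \left(\left(3 + 12\right) - -2\right) = -3 + \left(15 + \left(-6 + 8\right)\right) = -3 + \left(15 + 2\right) = -3 + 17 = 14$)
$- 38 \frac{Z{\left(5,-3 \right)}}{18 + 20} f = - 38 \frac{-2 - 3}{18 + 20} \cdot 14 = - 38 \left(- \frac{5}{38}\right) 14 = - 38 \left(\left(-5\right) \frac{1}{38}\right) 14 = \left(-38\right) \left(- \frac{5}{38}\right) 14 = 5 \cdot 14 = 70$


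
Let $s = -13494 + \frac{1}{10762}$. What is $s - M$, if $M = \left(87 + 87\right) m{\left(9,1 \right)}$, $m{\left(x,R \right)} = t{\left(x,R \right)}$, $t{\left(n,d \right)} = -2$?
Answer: $- \frac{141477251}{10762} \approx -13146.0$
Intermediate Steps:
$m{\left(x,R \right)} = -2$
$M = -348$ ($M = \left(87 + 87\right) \left(-2\right) = 174 \left(-2\right) = -348$)
$s = - \frac{145222427}{10762}$ ($s = -13494 + \frac{1}{10762} = - \frac{145222427}{10762} \approx -13494.0$)
$s - M = - \frac{145222427}{10762} - -348 = - \frac{145222427}{10762} + 348 = - \frac{141477251}{10762}$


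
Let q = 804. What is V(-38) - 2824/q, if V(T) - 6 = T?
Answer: -7138/201 ≈ -35.512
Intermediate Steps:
V(T) = 6 + T
V(-38) - 2824/q = (6 - 38) - 2824/804 = -32 - 2824/804 = -32 - 1*706/201 = -32 - 706/201 = -7138/201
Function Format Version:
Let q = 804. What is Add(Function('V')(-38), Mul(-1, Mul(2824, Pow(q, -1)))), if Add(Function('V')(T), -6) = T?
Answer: Rational(-7138, 201) ≈ -35.512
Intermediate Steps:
Function('V')(T) = Add(6, T)
Add(Function('V')(-38), Mul(-1, Mul(2824, Pow(q, -1)))) = Add(Add(6, -38), Mul(-1, Mul(2824, Pow(804, -1)))) = Add(-32, Mul(-1, Mul(2824, Rational(1, 804)))) = Add(-32, Mul(-1, Rational(706, 201))) = Add(-32, Rational(-706, 201)) = Rational(-7138, 201)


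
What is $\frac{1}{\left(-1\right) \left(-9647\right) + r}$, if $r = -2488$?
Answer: $\frac{1}{7159} \approx 0.00013968$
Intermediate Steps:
$\frac{1}{\left(-1\right) \left(-9647\right) + r} = \frac{1}{\left(-1\right) \left(-9647\right) - 2488} = \frac{1}{9647 - 2488} = \frac{1}{7159}$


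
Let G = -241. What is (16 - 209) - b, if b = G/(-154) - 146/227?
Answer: -6779117/34958 ≈ -193.92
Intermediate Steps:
b = 32223/34958 (b = -241/(-154) - 146/227 = -241*(-1/154) - 146*1/227 = 241/154 - 146/227 = 32223/34958 ≈ 0.92176)
(16 - 209) - b = (16 - 209) - 1*32223/34958 = -193 - 32223/34958 = -6779117/34958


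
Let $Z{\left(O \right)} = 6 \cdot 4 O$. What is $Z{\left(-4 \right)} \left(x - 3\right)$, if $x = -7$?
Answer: $960$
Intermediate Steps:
$Z{\left(O \right)} = 24 O$
$Z{\left(-4 \right)} \left(x - 3\right) = 24 \left(-4\right) \left(-7 - 3\right) = \left(-96\right) \left(-10\right) = 960$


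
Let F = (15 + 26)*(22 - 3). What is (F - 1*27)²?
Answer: 565504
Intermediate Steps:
F = 779 (F = 41*19 = 779)
(F - 1*27)² = (779 - 1*27)² = (779 - 27)² = 752² = 565504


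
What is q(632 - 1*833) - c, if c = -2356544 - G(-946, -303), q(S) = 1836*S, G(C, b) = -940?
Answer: 1986568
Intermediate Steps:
c = -2355604 (c = -2356544 - 1*(-940) = -2356544 + 940 = -2355604)
q(632 - 1*833) - c = 1836*(632 - 1*833) - 1*(-2355604) = 1836*(632 - 833) + 2355604 = 1836*(-201) + 2355604 = -369036 + 2355604 = 1986568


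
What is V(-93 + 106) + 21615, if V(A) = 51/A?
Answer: 281046/13 ≈ 21619.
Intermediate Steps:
V(-93 + 106) + 21615 = 51/(-93 + 106) + 21615 = 51/13 + 21615 = 281046/13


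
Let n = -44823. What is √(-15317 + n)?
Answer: 2*I*√15035 ≈ 245.23*I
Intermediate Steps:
√(-15317 + n) = √(-15317 - 44823) = √(-60140) = 2*I*√15035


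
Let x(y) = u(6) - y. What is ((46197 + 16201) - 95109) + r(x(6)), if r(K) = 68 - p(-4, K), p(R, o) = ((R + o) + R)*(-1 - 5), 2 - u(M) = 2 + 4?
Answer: -32751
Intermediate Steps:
u(M) = -4 (u(M) = 2 - (2 + 4) = 2 - 1*6 = 2 - 6 = -4)
p(R, o) = -12*R - 6*o (p(R, o) = (o + 2*R)*(-6) = -12*R - 6*o)
x(y) = -4 - y
r(K) = 20 + 6*K (r(K) = 68 - (-12*(-4) - 6*K) = 68 - (48 - 6*K) = 68 + (-48 + 6*K) = 20 + 6*K)
((46197 + 16201) - 95109) + r(x(6)) = ((46197 + 16201) - 95109) + (20 + 6*(-4 - 1*6)) = (62398 - 95109) + (20 + 6*(-4 - 6)) = -32711 + (20 + 6*(-10)) = -32711 + (20 - 60) = -32711 - 40 = -32751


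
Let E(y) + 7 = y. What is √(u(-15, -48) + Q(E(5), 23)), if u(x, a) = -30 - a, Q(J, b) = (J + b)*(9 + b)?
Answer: √690 ≈ 26.268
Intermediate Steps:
E(y) = -7 + y
Q(J, b) = (9 + b)*(J + b)
√(u(-15, -48) + Q(E(5), 23)) = √((-30 - 1*(-48)) + (23² + 9*(-7 + 5) + 9*23 + (-7 + 5)*23)) = √((-30 + 48) + (529 + 9*(-2) + 207 - 2*23)) = √(18 + (529 - 18 + 207 - 46)) = √(18 + 672) = √690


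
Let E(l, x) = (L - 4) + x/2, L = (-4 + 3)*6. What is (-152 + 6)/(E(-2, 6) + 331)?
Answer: -73/162 ≈ -0.45062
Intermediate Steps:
L = -6 (L = -1*6 = -6)
E(l, x) = -10 + x/2 (E(l, x) = (-6 - 4) + x/2 = -10 + x*(1/2) = -10 + x/2)
(-152 + 6)/(E(-2, 6) + 331) = (-152 + 6)/((-10 + (1/2)*6) + 331) = -146/((-10 + 3) + 331) = -146/(-7 + 331) = -146/324 = -146*1/324 = -73/162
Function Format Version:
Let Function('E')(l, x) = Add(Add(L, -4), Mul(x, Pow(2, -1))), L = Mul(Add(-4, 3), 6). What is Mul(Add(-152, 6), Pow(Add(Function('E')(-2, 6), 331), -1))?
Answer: Rational(-73, 162) ≈ -0.45062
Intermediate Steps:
L = -6 (L = Mul(-1, 6) = -6)
Function('E')(l, x) = Add(-10, Mul(Rational(1, 2), x)) (Function('E')(l, x) = Add(Add(-6, -4), Mul(x, Pow(2, -1))) = Add(-10, Mul(x, Rational(1, 2))) = Add(-10, Mul(Rational(1, 2), x)))
Mul(Add(-152, 6), Pow(Add(Function('E')(-2, 6), 331), -1)) = Mul(Add(-152, 6), Pow(Add(Add(-10, Mul(Rational(1, 2), 6)), 331), -1)) = Mul(-146, Pow(Add(Add(-10, 3), 331), -1)) = Mul(-146, Pow(Add(-7, 331), -1)) = Mul(-146, Pow(324, -1)) = Mul(-146, Rational(1, 324)) = Rational(-73, 162)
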